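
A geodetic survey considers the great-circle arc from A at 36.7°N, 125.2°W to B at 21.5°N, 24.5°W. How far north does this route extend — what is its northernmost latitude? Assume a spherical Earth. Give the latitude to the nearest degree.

The great circle lies in the plane with unit normal n̂ = (p₁ × p₂)/|p₁ × p₂|.
Here n̂_z ≈ +0.735; the vertex latitude is φ_max = arccos|n̂_z| ≈ 42.7°.
Check via Clairaut: cos φ_max = |cos φ₁| · sin C = cos(36.7°)·sin(66.5°) ≈ 0.735, again giving ≈ 42.7°.

≈ 43°N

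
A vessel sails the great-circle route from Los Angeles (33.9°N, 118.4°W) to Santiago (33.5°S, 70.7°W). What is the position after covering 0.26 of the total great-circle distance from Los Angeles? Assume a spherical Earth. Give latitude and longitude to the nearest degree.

≈ 17°N, 105°W

The haversine formula gives a central angle δ ≈ 1.412 rad (80.9°) between the endpoints.
Interpolate at f = 0.26 with slerp weights a = sin((1−f)δ)/sin δ ≈ 0.876, b = sin(fδ)/sin δ ≈ 0.364.
p = a·p₁ + b·p₂ ≈ (-0.246, -0.926, 0.288); φ = arcsin(p_z) ≈ 16.73°, λ = atan2(p_y, p_x) ≈ -104.86°.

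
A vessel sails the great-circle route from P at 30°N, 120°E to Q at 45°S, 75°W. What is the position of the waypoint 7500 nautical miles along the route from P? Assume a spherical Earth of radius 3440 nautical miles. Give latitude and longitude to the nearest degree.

≈ 61°S, 131°W

Write both endpoints as unit vectors p₁, p₂ with components (cos φ cos λ, cos φ sin λ, sin φ).
The central angle between the endpoints is δ = arccos(p₁·p₂) ≈ 2.809 rad (160.9°). The total great-circle distance is δ·R ≈ 2.809 × 3440 ≈ 9661 nmi, so the target fraction is f = 7500/9661 ≈ 0.776.
Interpolate at f ≈ 0.776 with slerp weights a = sin((1−f)δ)/sin δ ≈ 1.798, b = sin(fδ)/sin δ ≈ 2.508.
p = a·p₁ + b·p₂ ≈ (-0.320, -0.365, -0.875); φ = arcsin(p_z) ≈ -61.00°, λ = atan2(p_y, p_x) ≈ -131.23°.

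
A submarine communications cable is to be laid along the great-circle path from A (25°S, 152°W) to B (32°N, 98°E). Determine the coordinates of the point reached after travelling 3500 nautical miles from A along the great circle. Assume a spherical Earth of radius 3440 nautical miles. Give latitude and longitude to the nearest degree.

≈ (5°N, 157°E)

Write both endpoints as unit vectors p₁, p₂ with components (cos φ cos λ, cos φ sin λ, sin φ).
The central angle between the endpoints is δ = arccos(p₁·p₂) ≈ 2.079 rad (119.1°). The total great-circle distance is δ·R ≈ 2.079 × 3440 ≈ 7153 nmi, so the target fraction is f = 3500/7153 ≈ 0.489.
Interpolate at f ≈ 0.489 with slerp weights a = sin((1−f)δ)/sin δ ≈ 1.000, b = sin(fδ)/sin δ ≈ 0.974.
p = a·p₁ + b·p₂ ≈ (-0.915, 0.393, 0.094); φ = arcsin(p_z) ≈ 5.37°, λ = atan2(p_y, p_x) ≈ 156.78°.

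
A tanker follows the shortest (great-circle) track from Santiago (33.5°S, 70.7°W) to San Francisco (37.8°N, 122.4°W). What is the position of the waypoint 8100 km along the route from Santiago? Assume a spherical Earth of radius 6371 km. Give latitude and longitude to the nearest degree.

≈ 27°N, 113°W

Write both endpoints as unit vectors p₁, p₂ with components (cos φ cos λ, cos φ sin λ, sin φ).
The central angle between the endpoints is δ = arccos(p₁·p₂) ≈ 1.501 rad (86.0°). The total great-circle distance is δ·R ≈ 1.501 × 6371 ≈ 9561 km, so the target fraction is f = 8100/9561 ≈ 0.847.
Interpolate at f ≈ 0.847 with slerp weights a = sin((1−f)δ)/sin δ ≈ 0.228, b = sin(fδ)/sin δ ≈ 0.958.
p = a·p₁ + b·p₂ ≈ (-0.343, -0.818, 0.461); φ = arcsin(p_z) ≈ 27.47°, λ = atan2(p_y, p_x) ≈ -112.73°.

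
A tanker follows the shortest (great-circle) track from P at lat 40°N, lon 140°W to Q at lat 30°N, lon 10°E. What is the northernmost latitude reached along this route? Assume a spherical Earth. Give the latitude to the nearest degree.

The great circle lies in the plane with unit normal n̂ = (p₁ × p₂)/|p₁ × p₂|.
Here n̂_z ≈ +0.343; the vertex latitude is φ_max = arccos|n̂_z| ≈ 69.9°.

≈ 70°N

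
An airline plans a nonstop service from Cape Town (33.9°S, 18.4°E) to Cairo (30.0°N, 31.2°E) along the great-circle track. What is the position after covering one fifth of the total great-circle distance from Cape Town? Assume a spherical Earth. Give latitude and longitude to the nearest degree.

Write both endpoints as unit vectors p₁, p₂ with components (cos φ cos λ, cos φ sin λ, sin φ).
The central angle between the endpoints is δ = arccos(p₁·p₂) ≈ 1.135 rad (65.0°).
Interpolate at f = 1/5 with slerp weights a = sin((1−f)δ)/sin δ ≈ 0.870, b = sin(fδ)/sin δ ≈ 0.248.
p = a·p₁ + b·p₂ ≈ (0.869, 0.339, -0.361); φ = arcsin(p_z) ≈ -21.15°, λ = atan2(p_y, p_x) ≈ 21.33°.

≈ 21°S, 21°E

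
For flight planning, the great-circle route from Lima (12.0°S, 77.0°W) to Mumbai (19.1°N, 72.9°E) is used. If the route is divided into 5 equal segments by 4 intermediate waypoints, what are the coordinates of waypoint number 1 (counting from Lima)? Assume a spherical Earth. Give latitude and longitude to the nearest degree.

Convert each endpoint to a unit vector on the sphere (x = cos φ cos λ, y = cos φ sin λ, z = sin φ).
The central angle between the endpoints is δ = arccos(p₁·p₂) ≈ 2.621 rad (150.2°).
Interpolate at f = 1/5 with slerp weights a = sin((1−f)δ)/sin δ ≈ 1.739, b = sin(fδ)/sin δ ≈ 1.007.
p = a·p₁ + b·p₂ ≈ (0.663, -0.748, -0.032); φ = arcsin(p_z) ≈ -1.84°, λ = atan2(p_y, p_x) ≈ -48.48°.

≈ 2°S, 48°W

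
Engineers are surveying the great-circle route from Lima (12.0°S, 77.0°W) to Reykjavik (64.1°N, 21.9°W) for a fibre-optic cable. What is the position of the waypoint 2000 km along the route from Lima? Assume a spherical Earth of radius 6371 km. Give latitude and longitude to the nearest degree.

Convert each endpoint to a unit vector on the sphere (x = cos φ cos λ, y = cos φ sin λ, z = sin φ).
The central angle between the endpoints is δ = arccos(p₁·p₂) ≈ 1.513 rad (86.7°). The total great-circle distance is δ·R ≈ 1.513 × 6371 ≈ 9641 km, so the target fraction is f = 2000/9641 ≈ 0.207.
Interpolate at f ≈ 0.207 with slerp weights a = sin((1−f)δ)/sin δ ≈ 0.933, b = sin(fδ)/sin δ ≈ 0.309.
p = a·p₁ + b·p₂ ≈ (0.331, -0.940, 0.084); φ = arcsin(p_z) ≈ 4.83°, λ = atan2(p_y, p_x) ≈ -70.62°.

≈ (5°N, 71°W)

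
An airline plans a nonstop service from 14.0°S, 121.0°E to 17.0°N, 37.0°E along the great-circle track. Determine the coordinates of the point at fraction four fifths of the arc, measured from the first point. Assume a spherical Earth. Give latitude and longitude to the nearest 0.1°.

Convert each endpoint to a unit vector on the sphere (x = cos φ cos λ, y = cos φ sin λ, z = sin φ).
The central angle between the endpoints is δ = arccos(p₁·p₂) ≈ 1.545 rad (88.5°).
Interpolate at f = 4/5 with slerp weights a = sin((1−f)δ)/sin δ ≈ 0.304, b = sin(fδ)/sin δ ≈ 0.945.
p = a·p₁ + b·p₂ ≈ (0.570, 0.797, 0.203); φ = arcsin(p_z) ≈ 11.69°, λ = atan2(p_y, p_x) ≈ 54.44°.

≈ 11.7°N, 54.4°E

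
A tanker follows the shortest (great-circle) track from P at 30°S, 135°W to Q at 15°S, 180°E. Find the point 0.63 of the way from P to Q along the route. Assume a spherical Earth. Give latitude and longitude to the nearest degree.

≈ 22°S, 165°W

Write both endpoints as unit vectors p₁, p₂ with components (cos φ cos λ, cos φ sin λ, sin φ).
The central angle between the endpoints is δ = arccos(p₁·p₂) ≈ 0.766 rad (43.9°).
Interpolate at f = 0.63 with slerp weights a = sin((1−f)δ)/sin δ ≈ 0.403, b = sin(fδ)/sin δ ≈ 0.669.
p = a·p₁ + b·p₂ ≈ (-0.894, -0.247, -0.375); φ = arcsin(p_z) ≈ -22.02°, λ = atan2(p_y, p_x) ≈ -164.55°.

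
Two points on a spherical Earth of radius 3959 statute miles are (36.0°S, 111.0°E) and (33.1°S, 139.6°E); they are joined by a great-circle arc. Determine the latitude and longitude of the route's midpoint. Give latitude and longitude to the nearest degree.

The haversine formula gives a central angle δ ≈ 0.413 rad (23.6°) between the endpoints.
Interpolate at f = 1/2 with slerp weights a = sin((1−f)δ)/sin δ ≈ 0.511, b = sin(fδ)/sin δ ≈ 0.511.
p = a·p₁ + b·p₂ ≈ (-0.474, 0.663, -0.579); φ = arcsin(p_z) ≈ -35.40°, λ = atan2(p_y, p_x) ≈ 125.55°.

≈ (35°S, 126°E)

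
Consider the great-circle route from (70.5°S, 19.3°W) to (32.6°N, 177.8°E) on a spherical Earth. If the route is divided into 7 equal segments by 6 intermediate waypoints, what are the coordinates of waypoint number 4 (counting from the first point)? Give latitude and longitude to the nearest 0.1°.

≈ (27.2°S, 173.4°W)

Write both endpoints as unit vectors p₁, p₂ with components (cos φ cos λ, cos φ sin λ, sin φ).
The central angle between the endpoints is δ = arccos(p₁·p₂) ≈ 2.460 rad (141.0°).
Interpolate at f = 4/7 with slerp weights a = sin((1−f)δ)/sin δ ≈ 1.380, b = sin(fδ)/sin δ ≈ 1.566.
p = a·p₁ + b·p₂ ≈ (-0.883, -0.102, -0.458); φ = arcsin(p_z) ≈ -27.23°, λ = atan2(p_y, p_x) ≈ -173.43°.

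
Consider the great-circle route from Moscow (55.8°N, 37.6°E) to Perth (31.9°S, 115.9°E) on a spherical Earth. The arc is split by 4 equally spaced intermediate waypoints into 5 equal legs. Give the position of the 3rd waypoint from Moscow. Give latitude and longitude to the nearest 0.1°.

≈ 5.6°N, 91.8°E

Write both endpoints as unit vectors p₁, p₂ with components (cos φ cos λ, cos φ sin λ, sin φ).
The central angle between the endpoints is δ = arccos(p₁·p₂) ≈ 1.918 rad (109.9°).
Interpolate at f = 3/5 with slerp weights a = sin((1−f)δ)/sin δ ≈ 0.738, b = sin(fδ)/sin δ ≈ 0.971.
p = a·p₁ + b·p₂ ≈ (-0.031, 0.995, 0.097); φ = arcsin(p_z) ≈ 5.59°, λ = atan2(p_y, p_x) ≈ 91.81°.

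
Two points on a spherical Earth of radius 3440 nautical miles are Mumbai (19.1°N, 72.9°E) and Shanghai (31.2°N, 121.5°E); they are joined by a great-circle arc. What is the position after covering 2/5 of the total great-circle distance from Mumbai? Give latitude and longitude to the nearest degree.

Convert each endpoint to a unit vector on the sphere (x = cos φ cos λ, y = cos φ sin λ, z = sin φ).
The central angle between the endpoints is δ = arccos(p₁·p₂) ≈ 0.790 rad (45.2°).
Interpolate at f = 2/5 with slerp weights a = sin((1−f)δ)/sin δ ≈ 0.643, b = sin(fδ)/sin δ ≈ 0.437.
p = a·p₁ + b·p₂ ≈ (-0.017, 0.899, 0.437); φ = arcsin(p_z) ≈ 25.90°, λ = atan2(p_y, p_x) ≈ 91.08°.

≈ 26°N, 91°E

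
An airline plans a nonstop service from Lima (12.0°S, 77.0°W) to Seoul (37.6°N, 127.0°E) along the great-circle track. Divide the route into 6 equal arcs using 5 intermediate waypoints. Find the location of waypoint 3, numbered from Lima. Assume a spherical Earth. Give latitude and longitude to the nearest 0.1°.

≈ 44.4°N, 128.7°W

From cos δ = sin φ₁ sin φ₂ + cos φ₁ cos φ₂ cos Δλ, the central angle is δ ≈ 2.559 rad (146.6°).
Interpolate at f = 3/6 with slerp weights a = sin((1−f)δ)/sin δ ≈ 1.740, b = sin(fδ)/sin δ ≈ 1.740.
p = a·p₁ + b·p₂ ≈ (-0.447, -0.557, 0.700); φ = arcsin(p_z) ≈ 44.41°, λ = atan2(p_y, p_x) ≈ -128.72°.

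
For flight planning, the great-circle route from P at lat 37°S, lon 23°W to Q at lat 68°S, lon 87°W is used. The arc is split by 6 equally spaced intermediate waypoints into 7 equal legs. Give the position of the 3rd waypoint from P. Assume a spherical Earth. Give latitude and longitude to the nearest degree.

≈ lat 54°S, lon 39°W

Write both endpoints as unit vectors p₁, p₂ with components (cos φ cos λ, cos φ sin λ, sin φ).
The central angle between the endpoints is δ = arccos(p₁·p₂) ≈ 0.810 rad (46.4°).
Interpolate at f = 3/7 with slerp weights a = sin((1−f)δ)/sin δ ≈ 0.617, b = sin(fδ)/sin δ ≈ 0.470.
p = a·p₁ + b·p₂ ≈ (0.462, -0.368, -0.807); φ = arcsin(p_z) ≈ -53.77°, λ = atan2(p_y, p_x) ≈ -38.52°.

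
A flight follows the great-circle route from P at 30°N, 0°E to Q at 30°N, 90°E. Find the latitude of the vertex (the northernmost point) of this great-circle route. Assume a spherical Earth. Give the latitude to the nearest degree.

≈ 39°N

The great circle lies in the plane with unit normal n̂ = (p₁ × p₂)/|p₁ × p₂|.
Here n̂_z ≈ +0.775; the vertex latitude is φ_max = arccos|n̂_z| ≈ 39.2°.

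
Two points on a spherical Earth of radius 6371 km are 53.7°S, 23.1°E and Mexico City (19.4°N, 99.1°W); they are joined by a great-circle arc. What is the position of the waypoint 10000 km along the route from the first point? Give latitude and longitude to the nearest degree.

The haversine formula gives a central angle δ ≈ 2.172 rad (124.4°) between the endpoints. The total great-circle distance is δ·R ≈ 2.172 × 6371 ≈ 13835 km, so the target fraction is f = 10000/13835 ≈ 0.723.
Interpolate at f ≈ 0.723 with slerp weights a = sin((1−f)δ)/sin δ ≈ 0.686, b = sin(fδ)/sin δ ≈ 1.212.
p = a·p₁ + b·p₂ ≈ (0.193, -0.970, -0.151); φ = arcsin(p_z) ≈ -8.66°, λ = atan2(p_y, p_x) ≈ -78.75°.

≈ 9°S, 79°W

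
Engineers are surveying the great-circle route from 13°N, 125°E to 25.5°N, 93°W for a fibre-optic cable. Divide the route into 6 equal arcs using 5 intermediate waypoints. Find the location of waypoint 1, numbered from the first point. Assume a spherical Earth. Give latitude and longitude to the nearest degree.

Convert each endpoint to a unit vector on the sphere (x = cos φ cos λ, y = cos φ sin λ, z = sin φ).
The central angle between the endpoints is δ = arccos(p₁·p₂) ≈ 2.210 rad (126.6°).
Interpolate at f = 1/6 with slerp weights a = sin((1−f)δ)/sin δ ≈ 1.200, b = sin(fδ)/sin δ ≈ 0.448.
p = a·p₁ + b·p₂ ≈ (-0.692, 0.554, 0.463); φ = arcsin(p_z) ≈ 27.58°, λ = atan2(p_y, p_x) ≈ 141.33°.

≈ 28°N, 141°E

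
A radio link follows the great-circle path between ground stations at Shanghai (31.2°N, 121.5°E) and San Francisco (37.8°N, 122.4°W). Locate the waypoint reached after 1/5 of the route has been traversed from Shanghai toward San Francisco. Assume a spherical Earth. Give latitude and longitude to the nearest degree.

≈ 43°N, 139°E

Write both endpoints as unit vectors p₁, p₂ with components (cos φ cos λ, cos φ sin λ, sin φ).
The central angle between the endpoints is δ = arccos(p₁·p₂) ≈ 1.551 rad (88.8°).
Interpolate at f = 1/5 with slerp weights a = sin((1−f)δ)/sin δ ≈ 0.946, b = sin(fδ)/sin δ ≈ 0.305.
p = a·p₁ + b·p₂ ≈ (-0.552, 0.486, 0.677); φ = arcsin(p_z) ≈ 42.63°, λ = atan2(p_y, p_x) ≈ 138.62°.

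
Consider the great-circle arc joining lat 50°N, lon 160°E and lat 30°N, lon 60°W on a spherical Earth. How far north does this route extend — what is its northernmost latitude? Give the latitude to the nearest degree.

≈ 69°N

The great circle lies in the plane with unit normal n̂ = (p₁ × p₂)/|p₁ × p₂|.
Here n̂_z ≈ +0.358; the vertex latitude is φ_max = arccos|n̂_z| ≈ 69.0°.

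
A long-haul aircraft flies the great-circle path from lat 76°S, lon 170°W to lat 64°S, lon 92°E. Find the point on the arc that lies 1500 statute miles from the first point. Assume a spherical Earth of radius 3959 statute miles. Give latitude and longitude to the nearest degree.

From cos δ = sin φ₁ sin φ₂ + cos φ₁ cos φ₂ cos Δλ, the central angle is δ ≈ 0.541 rad (31.0°). The total great-circle distance is δ·R ≈ 0.541 × 3959 ≈ 2141 mi, so the target fraction is f = 1500/2141 ≈ 0.701.
Interpolate at f ≈ 0.701 with slerp weights a = sin((1−f)δ)/sin δ ≈ 0.313, b = sin(fδ)/sin δ ≈ 0.719.
p = a·p₁ + b·p₂ ≈ (-0.086, 0.302, -0.950); φ = arcsin(p_z) ≈ -71.73°, λ = atan2(p_y, p_x) ≈ 105.84°.

≈ lat 72°S, lon 106°E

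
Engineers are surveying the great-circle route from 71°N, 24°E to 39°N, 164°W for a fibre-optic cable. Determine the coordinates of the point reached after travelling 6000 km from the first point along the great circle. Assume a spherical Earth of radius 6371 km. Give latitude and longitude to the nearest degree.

Write both endpoints as unit vectors p₁, p₂ with components (cos φ cos λ, cos φ sin λ, sin φ).
The central angle between the endpoints is δ = arccos(p₁·p₂) ≈ 1.219 rad (69.8°). The total great-circle distance is δ·R ≈ 1.219 × 6371 ≈ 7767 km, so the target fraction is f = 6000/7767 ≈ 0.773.
Interpolate at f ≈ 0.773 with slerp weights a = sin((1−f)δ)/sin δ ≈ 0.292, b = sin(fδ)/sin δ ≈ 0.861.
p = a·p₁ + b·p₂ ≈ (-0.557, -0.146, 0.818); φ = arcsin(p_z) ≈ 54.87°, λ = atan2(p_y, p_x) ≈ -165.32°.

≈ 55°N, 165°W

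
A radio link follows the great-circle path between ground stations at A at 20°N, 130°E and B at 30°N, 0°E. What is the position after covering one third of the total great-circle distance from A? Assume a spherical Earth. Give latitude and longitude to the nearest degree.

Write both endpoints as unit vectors p₁, p₂ with components (cos φ cos λ, cos φ sin λ, sin φ).
The central angle between the endpoints is δ = arccos(p₁·p₂) ≈ 1.931 rad (110.6°).
Interpolate at f = 1/3 with slerp weights a = sin((1−f)δ)/sin δ ≈ 1.026, b = sin(fδ)/sin δ ≈ 0.641.
p = a·p₁ + b·p₂ ≈ (-0.064, 0.738, 0.671); φ = arcsin(p_z) ≈ 42.17°, λ = atan2(p_y, p_x) ≈ 94.98°.

≈ 42°N, 95°E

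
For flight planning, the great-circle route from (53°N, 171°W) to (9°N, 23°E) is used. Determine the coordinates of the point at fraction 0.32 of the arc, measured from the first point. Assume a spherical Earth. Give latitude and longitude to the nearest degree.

Write both endpoints as unit vectors p₁, p₂ with components (cos φ cos λ, cos φ sin λ, sin φ).
The central angle between the endpoints is δ = arccos(p₁·p₂) ≈ 2.040 rad (116.9°).
Interpolate at f = 0.32 with slerp weights a = sin((1−f)δ)/sin δ ≈ 1.102, b = sin(fδ)/sin δ ≈ 0.681.
p = a·p₁ + b·p₂ ≈ (-0.036, 0.159, 0.987); φ = arcsin(p_z) ≈ 80.62°, λ = atan2(p_y, p_x) ≈ 102.81°.

≈ (81°N, 103°E)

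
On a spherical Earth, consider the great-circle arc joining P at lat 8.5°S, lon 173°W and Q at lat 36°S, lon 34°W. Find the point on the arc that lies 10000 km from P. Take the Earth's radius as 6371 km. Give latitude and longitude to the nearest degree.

Convert each endpoint to a unit vector on the sphere (x = cos φ cos λ, y = cos φ sin λ, z = sin φ).
The central angle between the endpoints is δ = arccos(p₁·p₂) ≈ 2.114 rad (121.1°). The total great-circle distance is δ·R ≈ 2.114 × 6371 ≈ 13469 km, so the target fraction is f = 10000/13469 ≈ 0.742.
Interpolate at f ≈ 0.742 with slerp weights a = sin((1−f)δ)/sin δ ≈ 0.605, b = sin(fδ)/sin δ ≈ 1.168.
p = a·p₁ + b·p₂ ≈ (0.190, -0.601, -0.776); φ = arcsin(p_z) ≈ -50.91°, λ = atan2(p_y, p_x) ≈ -72.51°.

≈ lat 51°S, lon 73°W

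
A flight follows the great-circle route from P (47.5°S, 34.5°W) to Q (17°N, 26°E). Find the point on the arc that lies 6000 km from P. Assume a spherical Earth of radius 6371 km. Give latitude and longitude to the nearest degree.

Convert each endpoint to a unit vector on the sphere (x = cos φ cos λ, y = cos φ sin λ, z = sin φ).
The central angle between the endpoints is δ = arccos(p₁·p₂) ≈ 1.468 rad (84.1°). The total great-circle distance is δ·R ≈ 1.468 × 6371 ≈ 9353 km, so the target fraction is f = 6000/9353 ≈ 0.642.
Interpolate at f ≈ 0.642 with slerp weights a = sin((1−f)δ)/sin δ ≈ 0.505, b = sin(fδ)/sin δ ≈ 0.813.
p = a·p₁ + b·p₂ ≈ (0.980, 0.148, -0.135); φ = arcsin(p_z) ≈ -7.74°, λ = atan2(p_y, p_x) ≈ 8.56°.

≈ (8°S, 9°E)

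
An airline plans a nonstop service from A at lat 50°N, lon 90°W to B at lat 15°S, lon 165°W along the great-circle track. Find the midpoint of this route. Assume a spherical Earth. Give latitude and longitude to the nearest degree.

≈ lat 21°N, lon 136°W

Write both endpoints as unit vectors p₁, p₂ with components (cos φ cos λ, cos φ sin λ, sin φ).
The central angle between the endpoints is δ = arccos(p₁·p₂) ≈ 1.608 rad (92.2°).
Interpolate at f = 1/2 with slerp weights a = sin((1−f)δ)/sin δ ≈ 0.721, b = sin(fδ)/sin δ ≈ 0.721.
p = a·p₁ + b·p₂ ≈ (-0.672, -0.644, 0.366); φ = arcsin(p_z) ≈ 21.44°, λ = atan2(p_y, p_x) ≈ -136.26°.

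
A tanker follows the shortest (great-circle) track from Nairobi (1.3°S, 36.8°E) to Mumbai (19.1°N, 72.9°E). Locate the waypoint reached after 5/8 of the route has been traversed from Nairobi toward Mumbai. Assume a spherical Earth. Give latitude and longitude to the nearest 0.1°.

Write both endpoints as unit vectors p₁, p₂ with components (cos φ cos λ, cos φ sin λ, sin φ).
The central angle between the endpoints is δ = arccos(p₁·p₂) ≈ 0.714 rad (40.9°).
Interpolate at f = 5/8 with slerp weights a = sin((1−f)δ)/sin δ ≈ 0.404, b = sin(fδ)/sin δ ≈ 0.659.
p = a·p₁ + b·p₂ ≈ (0.507, 0.837, 0.206); φ = arcsin(p_z) ≈ 11.92°, λ = atan2(p_y, p_x) ≈ 58.82°.

≈ 11.9°N, 58.8°E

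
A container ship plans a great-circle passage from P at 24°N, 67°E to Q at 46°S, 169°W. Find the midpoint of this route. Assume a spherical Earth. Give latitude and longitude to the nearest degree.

≈ 22°S, 115°E

The haversine formula gives a central angle δ ≈ 2.275 rad (130.3°) between the endpoints.
Interpolate at f = 1/2 with slerp weights a = sin((1−f)δ)/sin δ ≈ 1.191, b = sin(fδ)/sin δ ≈ 1.191.
p = a·p₁ + b·p₂ ≈ (-0.387, 0.844, -0.372); φ = arcsin(p_z) ≈ -21.86°, λ = atan2(p_y, p_x) ≈ 114.64°.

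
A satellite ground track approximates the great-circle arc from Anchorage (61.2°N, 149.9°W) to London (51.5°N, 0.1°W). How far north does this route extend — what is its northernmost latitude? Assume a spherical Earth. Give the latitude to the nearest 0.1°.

≈ 80.4°N

The great circle lies in the plane with unit normal n̂ = (p₁ × p₂)/|p₁ × p₂|.
Here n̂_z ≈ +0.167; the vertex latitude is φ_max = arccos|n̂_z| ≈ 80.4°.
Check via Clairaut: cos φ_max = |cos φ₁| · sin C = cos(61.2°)·sin(20.3°) ≈ 0.167, again giving ≈ 80.4°.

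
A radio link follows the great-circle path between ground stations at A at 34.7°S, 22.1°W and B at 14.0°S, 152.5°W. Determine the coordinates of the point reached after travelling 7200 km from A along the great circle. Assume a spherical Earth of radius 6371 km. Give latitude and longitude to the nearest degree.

≈ 44°S, 109°W

Write both endpoints as unit vectors p₁, p₂ with components (cos φ cos λ, cos φ sin λ, sin φ).
The central angle between the endpoints is δ = arccos(p₁·p₂) ≈ 1.960 rad (112.3°). The total great-circle distance is δ·R ≈ 1.960 × 6371 ≈ 12486 km, so the target fraction is f = 7200/12486 ≈ 0.577.
Interpolate at f ≈ 0.577 with slerp weights a = sin((1−f)δ)/sin δ ≈ 0.797, b = sin(fδ)/sin δ ≈ 0.978.
p = a·p₁ + b·p₂ ≈ (-0.234, -0.685, -0.690); φ = arcsin(p_z) ≈ -43.66°, λ = atan2(p_y, p_x) ≈ -108.87°.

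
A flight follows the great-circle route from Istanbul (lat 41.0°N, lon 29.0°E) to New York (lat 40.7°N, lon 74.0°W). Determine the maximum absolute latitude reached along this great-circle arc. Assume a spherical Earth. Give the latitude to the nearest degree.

≈ 54°N

The great circle lies in the plane with unit normal n̂ = (p₁ × p₂)/|p₁ × p₂|.
Here n̂_z ≈ -0.584; the vertex latitude is φ_max = arccos|n̂_z| ≈ 54.2°.
Check via Clairaut: cos φ_max = |cos φ₁| · sin C = cos(41.0°)·sin(50.7°) ≈ 0.584, again giving ≈ 54.2°.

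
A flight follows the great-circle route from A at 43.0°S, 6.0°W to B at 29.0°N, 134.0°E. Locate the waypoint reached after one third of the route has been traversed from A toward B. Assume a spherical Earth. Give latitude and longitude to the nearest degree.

From cos δ = sin φ₁ sin φ₂ + cos φ₁ cos φ₂ cos Δλ, the central angle is δ ≈ 2.533 rad (145.1°).
Interpolate at f = 1/3 with slerp weights a = sin((1−f)δ)/sin δ ≈ 1.738, b = sin(fδ)/sin δ ≈ 1.308.
p = a·p₁ + b·p₂ ≈ (0.469, 0.690, -0.551); φ = arcsin(p_z) ≈ -33.43°, λ = atan2(p_y, p_x) ≈ 55.80°.

≈ 33°S, 56°E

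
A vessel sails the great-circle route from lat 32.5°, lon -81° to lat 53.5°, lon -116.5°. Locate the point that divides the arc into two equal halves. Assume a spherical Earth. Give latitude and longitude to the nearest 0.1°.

From cos δ = sin φ₁ sin φ₂ + cos φ₁ cos φ₂ cos Δλ, the central angle is δ ≈ 0.573 rad (32.8°).
Interpolate at f = 1/2 with slerp weights a = sin((1−f)δ)/sin δ ≈ 0.521, b = sin(fδ)/sin δ ≈ 0.521.
p = a·p₁ + b·p₂ ≈ (-0.070, -0.712, 0.699); φ = arcsin(p_z) ≈ 44.35°, λ = atan2(p_y, p_x) ≈ -95.58°.

≈ lat 44.4°, lon -95.6°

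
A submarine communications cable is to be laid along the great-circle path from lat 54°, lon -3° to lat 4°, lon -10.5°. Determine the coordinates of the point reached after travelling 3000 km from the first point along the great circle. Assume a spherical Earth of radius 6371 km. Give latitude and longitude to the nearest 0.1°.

From cos δ = sin φ₁ sin φ₂ + cos φ₁ cos φ₂ cos Δλ, the central angle is δ ≈ 0.879 rad (50.4°). The total great-circle distance is δ·R ≈ 0.879 × 6371 ≈ 5601 km, so the target fraction is f = 3000/5601 ≈ 0.536.
Interpolate at f ≈ 0.536 with slerp weights a = sin((1−f)δ)/sin δ ≈ 0.516, b = sin(fδ)/sin δ ≈ 0.589.
p = a·p₁ + b·p₂ ≈ (0.880, -0.123, 0.458); φ = arcsin(p_z) ≈ 27.27°, λ = atan2(p_y, p_x) ≈ -7.95°.

≈ lat 27.3°, lon -7.9°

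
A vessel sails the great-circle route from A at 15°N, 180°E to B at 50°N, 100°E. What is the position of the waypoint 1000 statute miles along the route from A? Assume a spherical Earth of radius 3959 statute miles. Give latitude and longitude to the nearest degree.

The haversine formula gives a central angle δ ≈ 1.260 rad (72.2°) between the endpoints. The total great-circle distance is δ·R ≈ 1.260 × 3959 ≈ 4987 mi, so the target fraction is f = 1000/4987 ≈ 0.201.
Interpolate at f ≈ 0.201 with slerp weights a = sin((1−f)δ)/sin δ ≈ 0.888, b = sin(fδ)/sin δ ≈ 0.263.
p = a·p₁ + b·p₂ ≈ (-0.887, 0.166, 0.431); φ = arcsin(p_z) ≈ 25.53°, λ = atan2(p_y, p_x) ≈ 169.39°.

≈ 26°N, 169°E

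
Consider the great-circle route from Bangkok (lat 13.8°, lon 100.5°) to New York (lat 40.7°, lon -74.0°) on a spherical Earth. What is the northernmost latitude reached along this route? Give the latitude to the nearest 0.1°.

≈ 85.0°

The great circle lies in the plane with unit normal n̂ = (p₁ × p₂)/|p₁ × p₂|.
Here n̂_z ≈ -0.086; the vertex latitude is φ_max = arccos|n̂_z| ≈ 85.0°.
Check via Clairaut: cos φ_max = |cos φ₁| · sin C = cos(13.8°)·sin(5.1°) ≈ 0.086, again giving ≈ 85.0°.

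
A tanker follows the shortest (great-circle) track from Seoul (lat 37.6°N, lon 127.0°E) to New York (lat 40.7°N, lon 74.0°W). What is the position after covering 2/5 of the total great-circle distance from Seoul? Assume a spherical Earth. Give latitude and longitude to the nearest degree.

From cos δ = sin φ₁ sin φ₂ + cos φ₁ cos φ₂ cos Δλ, the central angle is δ ≈ 1.734 rad (99.4°).
Interpolate at f = 2/5 with slerp weights a = sin((1−f)δ)/sin δ ≈ 0.874, b = sin(fδ)/sin δ ≈ 0.648.
p = a·p₁ + b·p₂ ≈ (-0.281, 0.081, 0.956); φ = arcsin(p_z) ≈ 72.97°, λ = atan2(p_y, p_x) ≈ 163.95°.

≈ lat 73°N, lon 164°E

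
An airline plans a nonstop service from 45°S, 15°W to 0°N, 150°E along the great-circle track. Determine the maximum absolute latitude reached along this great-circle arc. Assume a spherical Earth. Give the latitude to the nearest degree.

≈ 75°S

The great circle lies in the plane with unit normal n̂ = (p₁ × p₂)/|p₁ × p₂|.
Here n̂_z ≈ +0.251; the vertex latitude is φ_max = arccos|n̂_z| ≈ 75.5°.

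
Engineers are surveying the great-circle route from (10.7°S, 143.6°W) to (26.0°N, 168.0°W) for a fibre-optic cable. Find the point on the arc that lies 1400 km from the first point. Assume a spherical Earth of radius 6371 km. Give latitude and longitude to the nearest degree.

≈ (0°N, 150°W)

Write both endpoints as unit vectors p₁, p₂ with components (cos φ cos λ, cos φ sin λ, sin φ).
The central angle between the endpoints is δ = arccos(p₁·p₂) ≈ 0.763 rad (43.7°). The total great-circle distance is δ·R ≈ 0.763 × 6371 ≈ 4860 km, so the target fraction is f = 1400/4860 ≈ 0.288.
Interpolate at f ≈ 0.288 with slerp weights a = sin((1−f)δ)/sin δ ≈ 0.748, b = sin(fδ)/sin δ ≈ 0.315.
p = a·p₁ + b·p₂ ≈ (-0.869, -0.495, -0.001); φ = arcsin(p_z) ≈ -0.03°, λ = atan2(p_y, p_x) ≈ -150.33°.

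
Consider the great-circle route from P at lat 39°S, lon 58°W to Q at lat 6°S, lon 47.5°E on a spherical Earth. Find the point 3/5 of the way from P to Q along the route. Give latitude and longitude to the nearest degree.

Convert each endpoint to a unit vector on the sphere (x = cos φ cos λ, y = cos φ sin λ, z = sin φ).
The central angle between the endpoints is δ = arccos(p₁·p₂) ≈ 1.712 rad (98.1°).
Interpolate at f = 3/5 with slerp weights a = sin((1−f)δ)/sin δ ≈ 0.639, b = sin(fδ)/sin δ ≈ 0.864.
p = a·p₁ + b·p₂ ≈ (0.844, 0.213, -0.492); φ = arcsin(p_z) ≈ -29.50°, λ = atan2(p_y, p_x) ≈ 14.15°.

≈ lat 30°S, lon 14°E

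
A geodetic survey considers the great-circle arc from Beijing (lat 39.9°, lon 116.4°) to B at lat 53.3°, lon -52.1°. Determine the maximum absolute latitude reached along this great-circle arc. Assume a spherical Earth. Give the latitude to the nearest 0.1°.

≈ 84.7°

The great circle lies in the plane with unit normal n̂ = (p₁ × p₂)/|p₁ × p₂|.
Here n̂_z ≈ -0.092; the vertex latitude is φ_max = arccos|n̂_z| ≈ 84.7°.
Check via Clairaut: cos φ_max = |cos φ₁| · sin C = cos(39.9°)·sin(6.9°) ≈ 0.092, again giving ≈ 84.7°.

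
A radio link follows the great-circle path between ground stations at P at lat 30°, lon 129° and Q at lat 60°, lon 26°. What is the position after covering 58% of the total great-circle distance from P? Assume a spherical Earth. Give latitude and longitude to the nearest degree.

The haversine formula gives a central angle δ ≈ 1.229 rad (70.4°) between the endpoints.
Interpolate at f = 0.58 with slerp weights a = sin((1−f)δ)/sin δ ≈ 0.524, b = sin(fδ)/sin δ ≈ 0.694.
p = a·p₁ + b·p₂ ≈ (0.026, 0.505, 0.863); φ = arcsin(p_z) ≈ 59.65°, λ = atan2(p_y, p_x) ≈ 87.00°.

≈ lat 60°, lon 87°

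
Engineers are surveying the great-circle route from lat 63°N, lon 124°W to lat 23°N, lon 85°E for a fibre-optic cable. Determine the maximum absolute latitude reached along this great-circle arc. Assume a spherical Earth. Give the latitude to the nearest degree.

≈ 78°N

The great circle lies in the plane with unit normal n̂ = (p₁ × p₂)/|p₁ × p₂|.
Here n̂_z ≈ -0.203; the vertex latitude is φ_max = arccos|n̂_z| ≈ 78.3°.
Check via Clairaut: cos φ_max = |cos φ₁| · sin C = cos(63.0°)·sin(26.5°) ≈ 0.203, again giving ≈ 78.3°.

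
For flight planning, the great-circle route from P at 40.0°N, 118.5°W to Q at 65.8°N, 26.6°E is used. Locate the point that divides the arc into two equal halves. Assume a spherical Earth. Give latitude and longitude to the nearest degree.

≈ 73°N, 90°W

The haversine formula gives a central angle δ ≈ 1.236 rad (70.8°) between the endpoints.
Interpolate at f = 1/2 with slerp weights a = sin((1−f)δ)/sin δ ≈ 0.613, b = sin(fδ)/sin δ ≈ 0.613.
p = a·p₁ + b·p₂ ≈ (0.001, -0.300, 0.954); φ = arcsin(p_z) ≈ 72.52°, λ = atan2(p_y, p_x) ≈ -89.88°.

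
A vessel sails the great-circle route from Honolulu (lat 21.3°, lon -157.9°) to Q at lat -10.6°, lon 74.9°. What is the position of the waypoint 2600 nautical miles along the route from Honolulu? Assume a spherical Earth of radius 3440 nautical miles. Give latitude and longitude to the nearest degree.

≈ lat 17°, lon 156°

Write both endpoints as unit vectors p₁, p₂ with components (cos φ cos λ, cos φ sin λ, sin φ).
The central angle between the endpoints is δ = arccos(p₁·p₂) ≈ 2.240 rad (128.4°). The total great-circle distance is δ·R ≈ 2.240 × 3440 ≈ 7706 nmi, so the target fraction is f = 2600/7706 ≈ 0.337.
Interpolate at f ≈ 0.337 with slerp weights a = sin((1−f)δ)/sin δ ≈ 1.270, b = sin(fδ)/sin δ ≈ 0.875.
p = a·p₁ + b·p₂ ≈ (-0.873, 0.385, 0.301); φ = arcsin(p_z) ≈ 17.49°, λ = atan2(p_y, p_x) ≈ 156.21°.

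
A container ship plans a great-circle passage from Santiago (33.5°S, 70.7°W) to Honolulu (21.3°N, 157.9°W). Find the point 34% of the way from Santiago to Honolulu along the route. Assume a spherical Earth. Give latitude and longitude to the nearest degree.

Convert each endpoint to a unit vector on the sphere (x = cos φ cos λ, y = cos φ sin λ, z = sin φ).
The central angle between the endpoints is δ = arccos(p₁·p₂) ≈ 1.734 rad (99.4°).
Interpolate at f = 0.34 with slerp weights a = sin((1−f)δ)/sin δ ≈ 0.923, b = sin(fδ)/sin δ ≈ 0.564.
p = a·p₁ + b·p₂ ≈ (-0.232, -0.924, -0.305); φ = arcsin(p_z) ≈ -17.73°, λ = atan2(p_y, p_x) ≈ -104.10°.

≈ (18°S, 104°W)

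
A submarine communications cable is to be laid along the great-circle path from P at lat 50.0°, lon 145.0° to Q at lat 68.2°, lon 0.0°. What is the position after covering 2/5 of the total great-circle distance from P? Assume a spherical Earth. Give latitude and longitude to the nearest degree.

Convert each endpoint to a unit vector on the sphere (x = cos φ cos λ, y = cos φ sin λ, z = sin φ).
The central angle between the endpoints is δ = arccos(p₁·p₂) ≈ 1.029 rad (59.0°).
Interpolate at f = 2/5 with slerp weights a = sin((1−f)δ)/sin δ ≈ 0.676, b = sin(fδ)/sin δ ≈ 0.467.
p = a·p₁ + b·p₂ ≈ (-0.182, 0.249, 0.951); φ = arcsin(p_z) ≈ 72.02°, λ = atan2(p_y, p_x) ≈ 126.21°.

≈ lat 72°, lon 126°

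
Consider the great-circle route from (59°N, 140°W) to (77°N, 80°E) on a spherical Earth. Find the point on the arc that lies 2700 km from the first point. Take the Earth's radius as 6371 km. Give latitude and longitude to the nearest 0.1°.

From cos δ = sin φ₁ sin φ₂ + cos φ₁ cos φ₂ cos Δλ, the central angle is δ ≈ 0.728 rad (41.7°). The total great-circle distance is δ·R ≈ 0.728 × 6371 ≈ 4639 km, so the target fraction is f = 2700/4639 ≈ 0.582.
Interpolate at f ≈ 0.582 with slerp weights a = sin((1−f)δ)/sin δ ≈ 0.450, b = sin(fδ)/sin δ ≈ 0.618.
p = a·p₁ + b·p₂ ≈ (-0.154, -0.012, 0.988); φ = arcsin(p_z) ≈ 81.14°, λ = atan2(p_y, p_x) ≈ -175.47°.

≈ (81.1°N, 175.5°W)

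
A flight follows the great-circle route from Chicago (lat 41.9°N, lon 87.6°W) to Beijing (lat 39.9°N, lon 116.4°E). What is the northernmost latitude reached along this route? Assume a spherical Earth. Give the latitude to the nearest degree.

The great circle lies in the plane with unit normal n̂ = (p₁ × p₂)/|p₁ × p₂|.
Here n̂_z ≈ -0.233; the vertex latitude is φ_max = arccos|n̂_z| ≈ 76.5°.
Check via Clairaut: cos φ_max = |cos φ₁| · sin C = cos(41.9°)·sin(18.3°) ≈ 0.233, again giving ≈ 76.5°.

≈ 77°N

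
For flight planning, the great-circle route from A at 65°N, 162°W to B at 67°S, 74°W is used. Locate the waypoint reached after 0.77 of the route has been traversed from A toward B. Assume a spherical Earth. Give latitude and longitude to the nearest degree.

The haversine formula gives a central angle δ ≈ 2.547 rad (145.9°) between the endpoints.
Interpolate at f = 0.77 with slerp weights a = sin((1−f)δ)/sin δ ≈ 0.987, b = sin(fδ)/sin δ ≈ 1.651.
p = a·p₁ + b·p₂ ≈ (-0.219, -0.749, -0.625); φ = arcsin(p_z) ≈ -38.69°, λ = atan2(p_y, p_x) ≈ -106.30°.

≈ 39°S, 106°W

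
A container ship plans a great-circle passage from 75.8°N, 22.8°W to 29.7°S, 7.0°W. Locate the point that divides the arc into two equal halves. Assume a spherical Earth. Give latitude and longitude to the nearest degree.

≈ 23°N, 10°W

From cos δ = sin φ₁ sin φ₂ + cos φ₁ cos φ₂ cos Δλ, the central angle is δ ≈ 1.850 rad (106.0°).
Interpolate at f = 1/2 with slerp weights a = sin((1−f)δ)/sin δ ≈ 0.831, b = sin(fδ)/sin δ ≈ 0.831.
p = a·p₁ + b·p₂ ≈ (0.904, -0.167, 0.394); φ = arcsin(p_z) ≈ 23.19°, λ = atan2(p_y, p_x) ≈ -10.46°.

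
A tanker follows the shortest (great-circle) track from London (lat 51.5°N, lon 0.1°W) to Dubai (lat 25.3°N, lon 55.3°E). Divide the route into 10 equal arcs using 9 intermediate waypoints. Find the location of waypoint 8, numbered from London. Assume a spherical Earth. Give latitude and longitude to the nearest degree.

Convert each endpoint to a unit vector on the sphere (x = cos φ cos λ, y = cos φ sin λ, z = sin φ).
The central angle between the endpoints is δ = arccos(p₁·p₂) ≈ 0.858 rad (49.2°).
Interpolate at f = 8/10 with slerp weights a = sin((1−f)δ)/sin δ ≈ 0.226, b = sin(fδ)/sin δ ≈ 0.838.
p = a·p₁ + b·p₂ ≈ (0.572, 0.622, 0.535); φ = arcsin(p_z) ≈ 32.32°, λ = atan2(p_y, p_x) ≈ 47.43°.

≈ lat 32°N, lon 47°E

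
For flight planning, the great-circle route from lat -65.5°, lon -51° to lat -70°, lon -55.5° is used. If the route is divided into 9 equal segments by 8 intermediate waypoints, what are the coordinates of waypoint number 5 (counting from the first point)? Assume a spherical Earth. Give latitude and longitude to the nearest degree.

≈ lat -68°, lon -53°

The haversine formula gives a central angle δ ≈ 0.084 rad (4.8°) between the endpoints.
Interpolate at f = 5/9 with slerp weights a = sin((1−f)δ)/sin δ ≈ 0.445, b = sin(fδ)/sin δ ≈ 0.556.
p = a·p₁ + b·p₂ ≈ (0.224, -0.300, -0.927); φ = arcsin(p_z) ≈ -68.02°, λ = atan2(p_y, p_x) ≈ -53.28°.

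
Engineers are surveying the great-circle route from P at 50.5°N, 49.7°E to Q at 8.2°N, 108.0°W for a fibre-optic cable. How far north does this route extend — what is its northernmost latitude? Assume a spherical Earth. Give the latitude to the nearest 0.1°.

≈ 74.3°N

The great circle lies in the plane with unit normal n̂ = (p₁ × p₂)/|p₁ × p₂|.
Here n̂_z ≈ -0.271; the vertex latitude is φ_max = arccos|n̂_z| ≈ 74.3°.
Check via Clairaut: cos φ_max = |cos φ₁| · sin C = cos(50.5°)·sin(25.2°) ≈ 0.271, again giving ≈ 74.3°.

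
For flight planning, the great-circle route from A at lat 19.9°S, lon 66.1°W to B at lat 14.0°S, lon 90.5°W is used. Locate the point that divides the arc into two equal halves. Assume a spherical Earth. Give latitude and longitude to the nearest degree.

Convert each endpoint to a unit vector on the sphere (x = cos φ cos λ, y = cos φ sin λ, z = sin φ).
The central angle between the endpoints is δ = arccos(p₁·p₂) ≈ 0.420 rad (24.0°).
Interpolate at f = 1/2 with slerp weights a = sin((1−f)δ)/sin δ ≈ 0.511, b = sin(fδ)/sin δ ≈ 0.511.
p = a·p₁ + b·p₂ ≈ (0.190, -0.935, -0.298); φ = arcsin(p_z) ≈ -17.32°, λ = atan2(p_y, p_x) ≈ -78.49°.

≈ lat 17°S, lon 78°W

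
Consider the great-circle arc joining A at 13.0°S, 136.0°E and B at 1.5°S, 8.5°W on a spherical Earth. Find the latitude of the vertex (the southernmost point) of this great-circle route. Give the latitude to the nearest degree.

The great circle lies in the plane with unit normal n̂ = (p₁ × p₂)/|p₁ × p₂|.
Here n̂_z ≈ -0.917; the vertex latitude is φ_max = arccos|n̂_z| ≈ 23.5°.
Check via Clairaut: cos φ_max = |cos φ₁| · sin C = cos(13.0°)·sin(109.8°) ≈ 0.917, again giving ≈ 23.5°.

≈ 24°S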